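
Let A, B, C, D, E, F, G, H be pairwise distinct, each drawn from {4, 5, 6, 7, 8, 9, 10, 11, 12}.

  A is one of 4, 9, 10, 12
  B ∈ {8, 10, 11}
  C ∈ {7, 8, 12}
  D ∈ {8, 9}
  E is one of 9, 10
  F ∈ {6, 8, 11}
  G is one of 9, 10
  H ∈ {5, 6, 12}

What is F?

6

E and G between them cover only {9, 10} — a naked pair. Remove those values from A, B, D.
D's domain is down to {8}, so D = 8. Remove 8 from B, C, F.
That leaves B = 11. So F can't be 11.
So F = 6.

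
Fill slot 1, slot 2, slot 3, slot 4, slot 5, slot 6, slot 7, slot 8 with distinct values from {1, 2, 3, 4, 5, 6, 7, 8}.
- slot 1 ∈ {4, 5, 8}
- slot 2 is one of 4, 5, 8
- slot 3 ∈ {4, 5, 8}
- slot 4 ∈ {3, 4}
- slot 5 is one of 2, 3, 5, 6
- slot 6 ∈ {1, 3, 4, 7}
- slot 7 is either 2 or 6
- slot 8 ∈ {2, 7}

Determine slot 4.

3

The 8 variables together cover exactly {1, 2, 3, 4, 5, 6, 7, 8} — 8 values for 8 variables — and 1 appears only in slot 6's list, so slot 6 = 1.
The 7 still-open variables draw from only 7 values {2, 3, 4, 5, 6, 7, 8}, so each is used; only slot 8 can be 7, hence slot 8 = 7.
The 3 variables slot 1, slot 2, slot 3 are confined to {4, 5, 8}, which locks those values in; drop them from slot 4, slot 5.
So slot 4 = 3.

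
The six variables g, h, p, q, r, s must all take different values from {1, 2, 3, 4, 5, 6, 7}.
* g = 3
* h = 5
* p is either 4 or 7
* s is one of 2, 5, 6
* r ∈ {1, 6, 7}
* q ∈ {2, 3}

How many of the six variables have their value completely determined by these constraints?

4

g's domain is down to {3}, so g = 3. So q can't be 3.
h has just one choice, so h = 5. Remove 5 from s.
q's domain is down to {2}, so q = 2. Remove 2 from s.
That leaves s = 6. Remove 6 from r.
Determined: g=3, h=5, q=2, s=6. The other variables each still have more than one consistent value. That makes 4.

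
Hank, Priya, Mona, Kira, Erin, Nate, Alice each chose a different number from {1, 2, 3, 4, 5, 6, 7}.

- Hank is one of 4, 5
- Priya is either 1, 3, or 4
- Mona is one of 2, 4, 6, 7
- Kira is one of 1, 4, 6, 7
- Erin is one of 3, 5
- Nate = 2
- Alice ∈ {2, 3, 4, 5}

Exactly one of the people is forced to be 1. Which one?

Priya

Nate's domain is down to {2}, so Nate = 2. So Mona, Alice can't be 2.
The 3 variables Hank, Erin, Alice are confined to {3, 4, 5}, which locks those values in; drop them from Priya, Mona, Kira.
So 1 goes to Priya.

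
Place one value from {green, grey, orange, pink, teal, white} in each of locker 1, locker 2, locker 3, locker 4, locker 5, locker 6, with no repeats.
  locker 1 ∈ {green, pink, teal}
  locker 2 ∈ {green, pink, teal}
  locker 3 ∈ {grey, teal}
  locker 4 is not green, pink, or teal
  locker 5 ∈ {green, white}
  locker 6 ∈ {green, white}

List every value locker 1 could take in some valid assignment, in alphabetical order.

pink, teal

The 6 variables together cover exactly {green, grey, orange, pink, teal, white} — 6 values for 6 variables — and orange appears only in locker 4's list, so locker 4 = orange.
The 5 still-open variables draw from only 5 values {green, grey, pink, teal, white}, so each is used; only locker 3 can be grey, hence locker 3 = grey.
locker 5 and locker 6 share exactly the 2 values {green, white}; by pigeonhole those values go to them, so strike green, white from locker 1, locker 2.
No further eliminations apply; locker 1 can still be any of pink, teal.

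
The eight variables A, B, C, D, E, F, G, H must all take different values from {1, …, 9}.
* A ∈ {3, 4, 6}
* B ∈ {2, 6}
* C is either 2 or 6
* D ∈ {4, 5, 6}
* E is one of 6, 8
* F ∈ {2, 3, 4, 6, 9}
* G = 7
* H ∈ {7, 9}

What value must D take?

G's domain is down to {7}, so G = 7. Remove 7 from H.
H has just one choice, so H = 9. So F can't be 9.
The 6 still-open variables draw from only 6 values {2, 3, 4, 5, 6, 8}, so each is used; only D can be 5, hence D = 5.

5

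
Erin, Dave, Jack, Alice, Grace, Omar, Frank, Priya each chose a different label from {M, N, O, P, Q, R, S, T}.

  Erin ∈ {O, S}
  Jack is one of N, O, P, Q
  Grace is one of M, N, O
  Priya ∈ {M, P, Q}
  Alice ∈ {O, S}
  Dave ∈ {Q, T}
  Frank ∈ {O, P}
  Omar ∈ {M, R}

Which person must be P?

Among the 8 variables, R fits only Omar (and all 8 values in {M, N, O, P, Q, R, S, T} must be used), so Omar = R.
The 7 still-open variables together cover exactly {M, N, O, P, Q, S, T} — 7 values for 7 variables — and T appears only in Dave's list, so Dave = T.
The 2 variables Erin and Alice are confined to {O, S}, which locks those values in; drop them from Jack, Grace, Frank.
So P goes to Frank.

Frank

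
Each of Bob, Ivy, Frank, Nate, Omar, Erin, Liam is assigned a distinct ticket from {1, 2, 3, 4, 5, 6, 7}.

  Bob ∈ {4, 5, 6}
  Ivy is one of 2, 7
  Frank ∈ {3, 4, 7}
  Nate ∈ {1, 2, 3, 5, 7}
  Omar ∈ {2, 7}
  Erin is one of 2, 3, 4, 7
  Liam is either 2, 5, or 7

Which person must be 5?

The 7 variables draw from only 7 values {1, 2, 3, 4, 5, 6, 7}, so each is used; only Nate can be 1, hence Nate = 1.
The 6 still-open variables draw from only 6 values {2, 3, 4, 5, 6, 7}, so each is used; only Bob can be 6, hence Bob = 6.
The 5 still-open variables draw from only 5 values {2, 3, 4, 5, 7}, so each is used; only Liam can be 5, hence Liam = 5.

Liam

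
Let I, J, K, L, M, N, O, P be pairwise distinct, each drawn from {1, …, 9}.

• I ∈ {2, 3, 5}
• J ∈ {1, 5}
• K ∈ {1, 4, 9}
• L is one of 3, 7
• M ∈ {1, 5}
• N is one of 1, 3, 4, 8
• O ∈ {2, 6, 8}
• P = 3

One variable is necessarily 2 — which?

I

P's domain is down to {3}, so P = 3. Eliminate 3 elsewhere: I, L, N.
L must be 7 (only option left).
J and M share exactly the 2 values {1, 5}; by pigeonhole those values go to them, so strike 1, 5 from I, K, N.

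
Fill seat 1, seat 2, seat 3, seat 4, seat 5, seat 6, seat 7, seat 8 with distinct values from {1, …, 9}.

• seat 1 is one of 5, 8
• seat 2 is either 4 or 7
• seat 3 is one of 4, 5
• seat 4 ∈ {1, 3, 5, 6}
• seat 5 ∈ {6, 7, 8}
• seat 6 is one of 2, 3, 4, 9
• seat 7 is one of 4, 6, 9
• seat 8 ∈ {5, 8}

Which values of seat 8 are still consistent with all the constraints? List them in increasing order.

The 2 variables seat 1 and seat 8 are confined to {5, 8}, which locks those values in; drop them from seat 3, seat 4, seat 5.
seat 3 has just one choice, so seat 3 = 4. Remove 4 from seat 2, seat 6, seat 7.
seat 2 must be 7 (only option left). Strike 7 from seat 5.
seat 5 has just one choice, so seat 5 = 6. Strike 6 from seat 4, seat 7.
seat 7 has just one choice, so seat 7 = 9. Strike 9 from seat 6.
No further eliminations apply; seat 8 can still be any of 5, 8.

5, 8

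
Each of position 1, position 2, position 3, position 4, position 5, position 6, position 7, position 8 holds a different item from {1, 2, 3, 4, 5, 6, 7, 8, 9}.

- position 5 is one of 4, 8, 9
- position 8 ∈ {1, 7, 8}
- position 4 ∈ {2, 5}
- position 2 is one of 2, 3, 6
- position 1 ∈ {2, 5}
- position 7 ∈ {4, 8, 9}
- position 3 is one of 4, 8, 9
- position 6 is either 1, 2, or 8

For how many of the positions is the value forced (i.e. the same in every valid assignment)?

position 1 and position 4 share exactly the 2 values {2, 5}; by pigeonhole those values go to them, so strike 2, 5 from position 2, position 6.
position 3, position 5, position 7 share exactly the 3 values {4, 8, 9}; by pigeonhole those values go to them, so strike 4, 8, 9 from position 6, position 8.
position 6 must be 1 (only option left). Eliminate 1 elsewhere: position 8.
position 8 must be 7 (only option left).
Determined: position 6=1, position 8=7. The other positions each still have more than one consistent value. That makes 2.

2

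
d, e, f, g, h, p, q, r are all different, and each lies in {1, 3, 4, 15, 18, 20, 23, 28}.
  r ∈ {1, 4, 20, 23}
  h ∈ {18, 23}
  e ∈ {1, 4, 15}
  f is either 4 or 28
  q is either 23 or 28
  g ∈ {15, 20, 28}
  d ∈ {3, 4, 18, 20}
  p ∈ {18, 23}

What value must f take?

4

Among the 8 variables, 3 fits only d (and all 8 values in {1, 3, 4, 15, 18, 20, 23, 28} must be used), so d = 3.
The 2 variables h and p are confined to {18, 23}, which locks those values in; drop them from q, r.
q's domain is down to {28}, so q = 28. So f, g can't be 28.
So f = 4.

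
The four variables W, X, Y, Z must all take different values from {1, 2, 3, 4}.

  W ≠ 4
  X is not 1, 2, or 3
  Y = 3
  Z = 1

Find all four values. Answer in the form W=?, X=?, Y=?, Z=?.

W=2, X=4, Y=3, Z=1

X has just one choice, so X = 4.
That leaves Y = 3. Strike 3 from W.
Z's domain is down to {1}, so Z = 1. Eliminate 1 elsewhere: W.
W must be 2 (only option left).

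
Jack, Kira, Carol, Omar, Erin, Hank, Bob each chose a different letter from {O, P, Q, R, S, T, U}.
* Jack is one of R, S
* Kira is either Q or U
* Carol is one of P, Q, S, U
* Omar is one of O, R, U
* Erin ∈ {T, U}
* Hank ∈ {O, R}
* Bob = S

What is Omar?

U

Bob has just one choice, so Bob = S. Strike S from Jack, Carol.
That leaves Jack = R. Remove R from Omar, Hank.
That leaves Hank = O. Strike O from Omar.
So Omar = U.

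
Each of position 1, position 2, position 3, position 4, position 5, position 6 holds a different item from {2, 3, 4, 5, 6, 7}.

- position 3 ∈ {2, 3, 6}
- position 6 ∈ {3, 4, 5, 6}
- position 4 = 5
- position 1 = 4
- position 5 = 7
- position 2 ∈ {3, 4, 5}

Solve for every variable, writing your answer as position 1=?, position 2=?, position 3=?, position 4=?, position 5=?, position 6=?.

position 1=4, position 2=3, position 3=2, position 4=5, position 5=7, position 6=6

position 1 has just one choice, so position 1 = 4. Remove 4 from position 2, position 6.
position 4's domain is down to {5}, so position 4 = 5. Eliminate 5 elsewhere: position 2, position 6.
position 5 has just one choice, so position 5 = 7.
position 2 must be 3 (only option left). So position 3, position 6 can't be 3.
position 6 must be 6 (only option left). Strike 6 from position 3.
That leaves position 3 = 2.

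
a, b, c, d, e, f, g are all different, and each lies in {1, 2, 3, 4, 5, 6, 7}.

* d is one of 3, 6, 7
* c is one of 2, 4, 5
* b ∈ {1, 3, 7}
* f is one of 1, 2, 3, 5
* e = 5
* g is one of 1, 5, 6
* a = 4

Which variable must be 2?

c

a's domain is down to {4}, so a = 4. So c can't be 4.
e has just one choice, so e = 5. Eliminate 5 elsewhere: c, f, g.
So 2 goes to c.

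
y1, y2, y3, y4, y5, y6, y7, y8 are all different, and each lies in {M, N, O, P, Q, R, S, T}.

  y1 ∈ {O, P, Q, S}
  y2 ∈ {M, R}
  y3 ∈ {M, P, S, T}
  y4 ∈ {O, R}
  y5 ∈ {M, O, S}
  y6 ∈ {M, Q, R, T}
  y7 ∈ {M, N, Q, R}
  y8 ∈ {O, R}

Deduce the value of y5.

The 8 variables draw from only 8 values {M, N, O, P, Q, R, S, T}, so each is used; only y7 can be N, hence y7 = N.
y4 and y8 between them cover only {O, R} — a naked pair. Remove those values from y1, y2, y5, y6.
y2 must be M (only option left). Strike M from y3, y5, y6.
So y5 = S.

S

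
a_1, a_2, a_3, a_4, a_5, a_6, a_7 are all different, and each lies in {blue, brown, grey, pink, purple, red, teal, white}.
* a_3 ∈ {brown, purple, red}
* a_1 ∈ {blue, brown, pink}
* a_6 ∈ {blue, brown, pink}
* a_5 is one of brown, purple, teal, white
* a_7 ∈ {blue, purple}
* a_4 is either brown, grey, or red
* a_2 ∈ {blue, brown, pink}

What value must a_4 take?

grey

a_1, a_2, a_6 share exactly the 3 values {blue, brown, pink}; by pigeonhole those values go to them, so strike blue, brown, pink from a_3, a_4, a_5, a_7.
That leaves a_7 = purple. Eliminate purple elsewhere: a_3, a_5.
a_3 has just one choice, so a_3 = red. Eliminate red elsewhere: a_4.
So a_4 = grey.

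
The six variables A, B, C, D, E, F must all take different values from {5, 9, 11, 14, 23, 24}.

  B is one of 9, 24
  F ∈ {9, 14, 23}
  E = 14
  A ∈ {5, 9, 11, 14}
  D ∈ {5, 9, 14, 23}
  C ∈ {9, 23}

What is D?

E must be 14 (only option left). Strike 14 from A, D, F.
The 5 still-open variables together cover exactly {5, 9, 11, 23, 24} — 5 values for 5 variables — and 11 appears only in A's list, so A = 11.
The 4 still-open variables draw from only 4 values {5, 9, 23, 24}, so each is used; only D can be 5, hence D = 5.

5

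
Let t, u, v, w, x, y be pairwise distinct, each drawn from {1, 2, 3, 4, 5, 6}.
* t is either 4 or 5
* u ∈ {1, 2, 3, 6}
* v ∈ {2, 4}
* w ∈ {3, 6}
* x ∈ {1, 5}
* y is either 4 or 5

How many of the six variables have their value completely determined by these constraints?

2

t and y share exactly the 2 values {4, 5}; by pigeonhole those values go to them, so strike 4, 5 from v, x.
That leaves v = 2. Eliminate 2 elsewhere: u.
x must be 1 (only option left). Strike 1 from u.
Determined: v=2, x=1. The other variables each still have more than one consistent value. That makes 2.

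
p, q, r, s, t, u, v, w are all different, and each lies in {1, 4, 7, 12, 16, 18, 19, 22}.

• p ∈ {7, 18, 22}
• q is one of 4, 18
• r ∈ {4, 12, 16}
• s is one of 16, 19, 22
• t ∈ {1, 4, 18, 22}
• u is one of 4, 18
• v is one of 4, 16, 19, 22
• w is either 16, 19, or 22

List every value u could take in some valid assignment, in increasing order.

The 8 variables draw from only 8 values {1, 4, 7, 12, 16, 18, 19, 22}, so each is used; only t can be 1, hence t = 1.
The 7 still-open variables together cover exactly {4, 7, 12, 16, 18, 19, 22} — 7 values for 7 variables — and 7 appears only in p's list, so p = 7.
The 6 still-open variables together cover exactly {4, 12, 16, 18, 19, 22} — 6 values for 6 variables — and 12 appears only in r's list, so r = 12.
The 2 variables q and u are confined to {4, 18}, which locks those values in; drop them from v.
No further eliminations apply; u can still be any of 4, 18.

4, 18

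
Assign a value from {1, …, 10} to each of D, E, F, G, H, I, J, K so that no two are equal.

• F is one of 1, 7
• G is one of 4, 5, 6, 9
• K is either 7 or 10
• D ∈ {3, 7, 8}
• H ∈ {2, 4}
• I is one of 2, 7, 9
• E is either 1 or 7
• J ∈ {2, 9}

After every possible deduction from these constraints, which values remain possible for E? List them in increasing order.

The 2 variables E and F are confined to {1, 7}, which locks those values in; drop them from D, I, K.
K has just one choice, so K = 10.
The 2 variables I and J are confined to {2, 9}, which locks those values in; drop them from G, H.
H's domain is down to {4}, so H = 4. Strike 4 from G.
No further eliminations apply; E can still be any of 1, 7.

1, 7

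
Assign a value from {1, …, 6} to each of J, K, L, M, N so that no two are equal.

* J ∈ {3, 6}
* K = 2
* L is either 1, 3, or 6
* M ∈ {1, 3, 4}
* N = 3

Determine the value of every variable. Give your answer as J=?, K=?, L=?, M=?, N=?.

K must be 2 (only option left).
N has just one choice, so N = 3. So J, L, M can't be 3.
J has just one choice, so J = 6. Strike 6 from L.
L's domain is down to {1}, so L = 1. Remove 1 from M.
M has just one choice, so M = 4.

J=6, K=2, L=1, M=4, N=3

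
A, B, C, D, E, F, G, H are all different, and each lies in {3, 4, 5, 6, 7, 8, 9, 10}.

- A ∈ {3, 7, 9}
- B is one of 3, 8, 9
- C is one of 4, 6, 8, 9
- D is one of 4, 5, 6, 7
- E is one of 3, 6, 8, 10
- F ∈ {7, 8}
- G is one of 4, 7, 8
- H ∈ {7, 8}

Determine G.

4

Among the 8 variables, 5 fits only D (and all 8 values in {3, 4, 5, 6, 7, 8, 9, 10} must be used), so D = 5.
The 7 still-open variables together cover exactly {3, 4, 6, 7, 8, 9, 10} — 7 values for 7 variables — and 10 appears only in E's list, so E = 10.
Among the 6 still-open variables, 6 fits only C (and all 6 values in {3, 4, 6, 7, 8, 9} must be used), so C = 6.
The 5 still-open variables together cover exactly {3, 4, 7, 8, 9} — 5 values for 5 variables — and 4 appears only in G's list, so G = 4.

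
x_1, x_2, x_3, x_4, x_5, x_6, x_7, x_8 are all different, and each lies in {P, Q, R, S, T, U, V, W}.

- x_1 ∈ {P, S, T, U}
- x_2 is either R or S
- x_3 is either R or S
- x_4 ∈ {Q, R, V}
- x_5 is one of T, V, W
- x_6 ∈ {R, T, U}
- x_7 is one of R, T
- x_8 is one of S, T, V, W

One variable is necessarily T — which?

x_7

Among the 8 variables, P fits only x_1 (and all 8 values in {P, Q, R, S, T, U, V, W} must be used), so x_1 = P.
The 7 still-open variables draw from only 7 values {Q, R, S, T, U, V, W}, so each is used; only x_4 can be Q, hence x_4 = Q.
Among the 6 still-open variables, U fits only x_6 (and all 6 values in {R, S, T, U, V, W} must be used), so x_6 = U.
The 2 variables x_2 and x_3 are confined to {R, S}, which locks those values in; drop them from x_7, x_8.
So T goes to x_7.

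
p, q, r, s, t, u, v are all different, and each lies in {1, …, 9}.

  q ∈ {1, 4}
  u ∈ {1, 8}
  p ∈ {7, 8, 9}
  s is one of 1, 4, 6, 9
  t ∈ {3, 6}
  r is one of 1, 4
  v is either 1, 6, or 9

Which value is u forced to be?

8

The 7 variables draw from only 7 values {1, 3, 4, 6, 7, 8, 9}, so each is used; only t can be 3, hence t = 3.
Among the 6 still-open variables, 7 fits only p (and all 6 values in {1, 4, 6, 7, 8, 9} must be used), so p = 7.
The 5 still-open variables draw from only 5 values {1, 4, 6, 8, 9}, so each is used; only u can be 8, hence u = 8.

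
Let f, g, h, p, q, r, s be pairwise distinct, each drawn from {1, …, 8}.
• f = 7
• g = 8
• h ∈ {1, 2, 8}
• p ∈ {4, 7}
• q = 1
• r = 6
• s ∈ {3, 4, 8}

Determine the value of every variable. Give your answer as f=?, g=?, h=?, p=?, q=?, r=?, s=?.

f=7, g=8, h=2, p=4, q=1, r=6, s=3

f has just one choice, so f = 7. Remove 7 from p.
g has just one choice, so g = 8. Strike 8 from h, s.
p has just one choice, so p = 4. So s can't be 4.
q's domain is down to {1}, so q = 1. Remove 1 from h.
r's domain is down to {6}, so r = 6.
s has just one choice, so s = 3.
That leaves h = 2.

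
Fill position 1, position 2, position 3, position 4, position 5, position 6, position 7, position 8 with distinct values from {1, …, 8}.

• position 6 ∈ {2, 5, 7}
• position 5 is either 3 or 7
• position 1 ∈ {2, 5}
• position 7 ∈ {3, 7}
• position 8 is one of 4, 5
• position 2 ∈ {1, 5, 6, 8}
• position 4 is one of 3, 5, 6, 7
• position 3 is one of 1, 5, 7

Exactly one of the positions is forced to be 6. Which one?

position 4

The 8 variables together cover exactly {1, 2, 3, 4, 5, 6, 7, 8} — 8 values for 8 variables — and 4 appears only in position 8's list, so position 8 = 4.
The 7 still-open variables draw from only 7 values {1, 2, 3, 5, 6, 7, 8}, so each is used; only position 2 can be 8, hence position 2 = 8.
The 6 still-open variables together cover exactly {1, 2, 3, 5, 6, 7} — 6 values for 6 variables — and 1 appears only in position 3's list, so position 3 = 1.
The 5 still-open variables draw from only 5 values {2, 3, 5, 6, 7}, so each is used; only position 4 can be 6, hence position 4 = 6.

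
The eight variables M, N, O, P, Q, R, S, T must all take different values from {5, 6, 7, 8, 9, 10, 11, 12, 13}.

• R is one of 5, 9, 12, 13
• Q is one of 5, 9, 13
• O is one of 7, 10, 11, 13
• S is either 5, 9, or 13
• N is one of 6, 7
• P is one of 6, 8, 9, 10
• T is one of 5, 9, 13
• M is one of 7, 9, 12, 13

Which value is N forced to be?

6

Q, S, T share exactly the 3 values {5, 9, 13}; by pigeonhole those values go to them, so strike 5, 9, 13 from M, O, P, R.
R's domain is down to {12}, so R = 12. Remove 12 from M.
M's domain is down to {7}, so M = 7. Remove 7 from N, O.
So N = 6.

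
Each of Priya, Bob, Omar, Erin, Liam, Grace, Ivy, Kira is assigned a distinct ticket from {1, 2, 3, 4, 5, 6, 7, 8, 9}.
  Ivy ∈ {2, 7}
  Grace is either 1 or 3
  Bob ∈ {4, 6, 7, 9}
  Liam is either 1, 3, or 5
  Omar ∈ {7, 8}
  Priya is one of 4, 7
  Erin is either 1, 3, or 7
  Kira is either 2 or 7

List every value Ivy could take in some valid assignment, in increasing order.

2, 7

Ivy and Kira between them cover only {2, 7} — a naked pair. Remove those values from Priya, Bob, Omar, Erin.
Priya must be 4 (only option left). Eliminate 4 elsewhere: Bob.
Omar has just one choice, so Omar = 8.
Erin and Grace share exactly the 2 values {1, 3}; by pigeonhole those values go to them, so strike 1, 3 from Liam.
Liam must be 5 (only option left).
No further eliminations apply; Ivy can still be any of 2, 7.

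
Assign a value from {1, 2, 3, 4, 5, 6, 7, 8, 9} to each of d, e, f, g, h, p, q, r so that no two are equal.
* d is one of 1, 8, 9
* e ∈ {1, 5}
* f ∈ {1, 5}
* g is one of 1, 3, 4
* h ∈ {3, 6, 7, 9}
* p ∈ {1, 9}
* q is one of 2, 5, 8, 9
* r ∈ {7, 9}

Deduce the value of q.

2

e and f between them cover only {1, 5} — a naked pair. Remove those values from d, g, p, q.
p must be 9 (only option left). So d, h, q, r can't be 9.
That leaves r = 7. Eliminate 7 elsewhere: h.
d's domain is down to {8}, so d = 8. Remove 8 from q.
So q = 2.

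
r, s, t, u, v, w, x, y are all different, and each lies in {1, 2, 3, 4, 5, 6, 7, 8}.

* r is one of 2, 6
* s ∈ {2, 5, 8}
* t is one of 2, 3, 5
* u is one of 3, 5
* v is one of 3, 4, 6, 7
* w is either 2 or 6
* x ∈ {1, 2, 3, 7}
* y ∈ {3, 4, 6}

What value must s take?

8

The 8 variables together cover exactly {1, 2, 3, 4, 5, 6, 7, 8} — 8 values for 8 variables — and 1 appears only in x's list, so x = 1.
The 7 still-open variables draw from only 7 values {2, 3, 4, 5, 6, 7, 8}, so each is used; only v can be 7, hence v = 7.
Among the 6 still-open variables, 4 fits only y (and all 6 values in {2, 3, 4, 5, 6, 8} must be used), so y = 4.
The 5 still-open variables together cover exactly {2, 3, 5, 6, 8} — 5 values for 5 variables — and 8 appears only in s's list, so s = 8.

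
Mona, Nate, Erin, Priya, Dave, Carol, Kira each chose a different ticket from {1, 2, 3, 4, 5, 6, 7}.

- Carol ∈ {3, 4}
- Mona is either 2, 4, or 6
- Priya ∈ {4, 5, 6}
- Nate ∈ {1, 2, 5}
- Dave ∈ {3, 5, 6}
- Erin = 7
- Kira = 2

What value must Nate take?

1

Erin has just one choice, so Erin = 7.
Kira's domain is down to {2}, so Kira = 2. Eliminate 2 elsewhere: Mona, Nate.
The 5 still-open variables together cover exactly {1, 3, 4, 5, 6} — 5 values for 5 variables — and 1 appears only in Nate's list, so Nate = 1.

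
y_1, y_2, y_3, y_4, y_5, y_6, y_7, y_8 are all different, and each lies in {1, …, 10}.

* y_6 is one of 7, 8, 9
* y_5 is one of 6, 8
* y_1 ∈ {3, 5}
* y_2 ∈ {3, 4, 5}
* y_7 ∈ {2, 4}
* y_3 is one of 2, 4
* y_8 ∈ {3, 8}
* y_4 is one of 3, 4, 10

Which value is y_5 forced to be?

The 2 variables y_3 and y_7 are confined to {2, 4}, which locks those values in; drop them from y_2, y_4.
y_1 and y_2 between them cover only {3, 5} — a naked pair. Remove those values from y_4, y_8.
That leaves y_4 = 10.
That leaves y_8 = 8. So y_5, y_6 can't be 8.
So y_5 = 6.

6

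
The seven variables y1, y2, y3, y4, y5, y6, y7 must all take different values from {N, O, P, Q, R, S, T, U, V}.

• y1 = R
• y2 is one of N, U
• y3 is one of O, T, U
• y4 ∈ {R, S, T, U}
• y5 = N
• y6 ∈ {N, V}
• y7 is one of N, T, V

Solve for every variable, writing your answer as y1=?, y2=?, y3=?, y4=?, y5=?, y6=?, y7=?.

y1=R, y2=U, y3=O, y4=S, y5=N, y6=V, y7=T

y1 has just one choice, so y1 = R. Eliminate R elsewhere: y4.
y5 must be N (only option left). Strike N from y2, y6, y7.
y6's domain is down to {V}, so y6 = V. Eliminate V elsewhere: y7.
y7 has just one choice, so y7 = T. Strike T from y3, y4.
y2's domain is down to {U}, so y2 = U. So y3, y4 can't be U.
y3's domain is down to {O}, so y3 = O.
That leaves y4 = S.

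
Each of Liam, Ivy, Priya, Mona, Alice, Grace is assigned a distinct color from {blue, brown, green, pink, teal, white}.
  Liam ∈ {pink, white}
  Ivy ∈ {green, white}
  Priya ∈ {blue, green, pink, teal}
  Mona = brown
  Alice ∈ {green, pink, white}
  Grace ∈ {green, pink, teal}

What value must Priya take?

Mona must be brown (only option left).
The 5 still-open variables together cover exactly {blue, green, pink, teal, white} — 5 values for 5 variables — and blue appears only in Priya's list, so Priya = blue.

blue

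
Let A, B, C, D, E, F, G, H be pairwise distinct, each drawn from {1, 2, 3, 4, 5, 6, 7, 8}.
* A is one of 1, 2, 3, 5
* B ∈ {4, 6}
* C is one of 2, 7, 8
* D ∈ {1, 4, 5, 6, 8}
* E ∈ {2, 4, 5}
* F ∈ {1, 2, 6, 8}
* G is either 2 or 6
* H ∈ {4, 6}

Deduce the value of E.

Among the 8 variables, 3 fits only A (and all 8 values in {1, 2, 3, 4, 5, 6, 7, 8} must be used), so A = 3.
The 7 still-open variables draw from only 7 values {1, 2, 4, 5, 6, 7, 8}, so each is used; only C can be 7, hence C = 7.
B and H between them cover only {4, 6} — a naked pair. Remove those values from D, E, F, G.
G must be 2 (only option left). Remove 2 from E, F.
So E = 5.

5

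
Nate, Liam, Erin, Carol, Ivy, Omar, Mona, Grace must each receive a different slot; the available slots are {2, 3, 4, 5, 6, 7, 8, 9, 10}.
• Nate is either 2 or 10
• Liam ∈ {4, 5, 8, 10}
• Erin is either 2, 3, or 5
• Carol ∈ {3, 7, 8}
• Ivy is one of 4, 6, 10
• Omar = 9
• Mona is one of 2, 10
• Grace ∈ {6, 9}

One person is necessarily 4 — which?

Ivy

Omar's domain is down to {9}, so Omar = 9. So Grace can't be 9.
Grace's domain is down to {6}, so Grace = 6. Strike 6 from Ivy.
Nate and Mona between them cover only {2, 10} — a naked pair. Remove those values from Liam, Erin, Ivy.
So 4 goes to Ivy.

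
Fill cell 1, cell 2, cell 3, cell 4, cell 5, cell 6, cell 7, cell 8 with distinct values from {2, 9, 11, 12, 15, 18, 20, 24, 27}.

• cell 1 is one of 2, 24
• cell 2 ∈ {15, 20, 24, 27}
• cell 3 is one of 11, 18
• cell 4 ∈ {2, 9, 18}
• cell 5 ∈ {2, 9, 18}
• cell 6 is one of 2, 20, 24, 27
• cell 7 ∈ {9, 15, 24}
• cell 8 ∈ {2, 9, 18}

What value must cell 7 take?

Among the 8 variables, 11 fits only cell 3 (and all 8 values in {2, 9, 11, 15, 18, 20, 24, 27} must be used), so cell 3 = 11.
cell 4, cell 5, cell 8 between them cover only {2, 9, 18} — a naked triple. Remove those values from cell 1, cell 6, cell 7.
cell 1's domain is down to {24}, so cell 1 = 24. Remove 24 from cell 2, cell 6, cell 7.
So cell 7 = 15.

15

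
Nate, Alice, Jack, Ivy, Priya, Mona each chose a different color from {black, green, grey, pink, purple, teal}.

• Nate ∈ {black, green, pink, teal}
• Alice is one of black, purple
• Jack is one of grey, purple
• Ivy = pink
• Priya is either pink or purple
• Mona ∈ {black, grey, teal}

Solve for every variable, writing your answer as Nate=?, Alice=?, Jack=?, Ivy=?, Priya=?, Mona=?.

Nate=green, Alice=black, Jack=grey, Ivy=pink, Priya=purple, Mona=teal

Ivy has just one choice, so Ivy = pink. Eliminate pink elsewhere: Nate, Priya.
Priya has just one choice, so Priya = purple. So Alice, Jack can't be purple.
That leaves Alice = black. Remove black from Nate, Mona.
Jack must be grey (only option left). So Mona can't be grey.
Mona's domain is down to {teal}, so Mona = teal. Remove teal from Nate.
Nate must be green (only option left).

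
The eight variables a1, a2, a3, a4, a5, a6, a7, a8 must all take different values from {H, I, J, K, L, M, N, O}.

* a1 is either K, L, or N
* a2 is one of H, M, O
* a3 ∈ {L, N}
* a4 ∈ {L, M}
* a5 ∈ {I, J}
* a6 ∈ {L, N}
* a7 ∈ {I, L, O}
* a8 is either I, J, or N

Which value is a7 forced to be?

O

Among the 8 variables, H fits only a2 (and all 8 values in {H, I, J, K, L, M, N, O} must be used), so a2 = H.
Among the 7 still-open variables, K fits only a1 (and all 7 values in {I, J, K, L, M, N, O} must be used), so a1 = K.
The 6 still-open variables draw from only 6 values {I, J, L, M, N, O}, so each is used; only a4 can be M, hence a4 = M.
Among the 5 still-open variables, O fits only a7 (and all 5 values in {I, J, L, N, O} must be used), so a7 = O.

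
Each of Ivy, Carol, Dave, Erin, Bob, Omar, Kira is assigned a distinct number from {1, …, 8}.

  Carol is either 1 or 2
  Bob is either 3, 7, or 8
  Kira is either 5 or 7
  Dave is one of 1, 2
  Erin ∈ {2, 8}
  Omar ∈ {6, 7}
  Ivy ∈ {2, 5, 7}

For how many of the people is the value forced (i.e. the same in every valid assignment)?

The 7 variables together cover exactly {1, 2, 3, 5, 6, 7, 8} — 7 values for 7 variables — and 3 appears only in Bob's list, so Bob = 3.
Among the 6 still-open variables, 6 fits only Omar (and all 6 values in {1, 2, 5, 6, 7, 8} must be used), so Omar = 6.
Among the 5 still-open variables, 8 fits only Erin (and all 5 values in {1, 2, 5, 7, 8} must be used), so Erin = 8.
Carol and Dave between them cover only {1, 2} — a naked pair. Remove those values from Ivy.
Determined: Erin=8, Bob=3, Omar=6. The other people each still have more than one consistent value. That makes 3.

3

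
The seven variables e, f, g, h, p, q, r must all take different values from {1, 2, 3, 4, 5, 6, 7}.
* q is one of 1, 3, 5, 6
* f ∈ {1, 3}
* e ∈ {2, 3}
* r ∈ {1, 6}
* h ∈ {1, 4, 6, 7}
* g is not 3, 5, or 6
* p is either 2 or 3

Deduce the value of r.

The 7 variables together cover exactly {1, 2, 3, 4, 5, 6, 7} — 7 values for 7 variables — and 5 appears only in q's list, so q = 5.
The 2 variables e and p are confined to {2, 3}, which locks those values in; drop them from f, g.
f has just one choice, so f = 1. Strike 1 from g, h, r.
So r = 6.

6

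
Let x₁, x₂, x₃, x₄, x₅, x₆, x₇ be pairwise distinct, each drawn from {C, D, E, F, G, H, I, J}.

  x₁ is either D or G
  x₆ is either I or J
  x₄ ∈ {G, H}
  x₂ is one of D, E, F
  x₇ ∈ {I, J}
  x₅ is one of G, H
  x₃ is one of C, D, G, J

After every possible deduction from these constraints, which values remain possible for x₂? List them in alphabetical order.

x₄ and x₅ between them cover only {G, H} — a naked pair. Remove those values from x₁, x₃.
x₁ must be D (only option left). Remove D from x₂, x₃.
x₆ and x₇ share exactly the 2 values {I, J}; by pigeonhole those values go to them, so strike I, J from x₃.
x₃ must be C (only option left).
No further eliminations apply; x₂ can still be any of E, F.

E, F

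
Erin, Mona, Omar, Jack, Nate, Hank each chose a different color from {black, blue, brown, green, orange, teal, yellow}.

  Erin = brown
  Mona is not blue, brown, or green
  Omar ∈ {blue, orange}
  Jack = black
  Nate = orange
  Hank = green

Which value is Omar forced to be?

Erin must be brown (only option left).
Jack must be black (only option left). So Mona can't be black.
That leaves Nate = orange. Eliminate orange elsewhere: Mona, Omar.
So Omar = blue.

blue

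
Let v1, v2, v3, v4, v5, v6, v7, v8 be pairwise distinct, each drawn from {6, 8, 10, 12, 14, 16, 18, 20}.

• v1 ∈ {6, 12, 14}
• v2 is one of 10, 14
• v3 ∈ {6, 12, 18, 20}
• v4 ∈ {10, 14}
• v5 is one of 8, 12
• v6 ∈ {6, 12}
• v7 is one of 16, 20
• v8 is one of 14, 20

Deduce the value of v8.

20

The 8 variables draw from only 8 values {6, 8, 10, 12, 14, 16, 18, 20}, so each is used; only v5 can be 8, hence v5 = 8.
Among the 7 still-open variables, 16 fits only v7 (and all 7 values in {6, 10, 12, 14, 16, 18, 20} must be used), so v7 = 16.
Among the 6 still-open variables, 18 fits only v3 (and all 6 values in {6, 10, 12, 14, 18, 20} must be used), so v3 = 18.
The 5 still-open variables draw from only 5 values {6, 10, 12, 14, 20}, so each is used; only v8 can be 20, hence v8 = 20.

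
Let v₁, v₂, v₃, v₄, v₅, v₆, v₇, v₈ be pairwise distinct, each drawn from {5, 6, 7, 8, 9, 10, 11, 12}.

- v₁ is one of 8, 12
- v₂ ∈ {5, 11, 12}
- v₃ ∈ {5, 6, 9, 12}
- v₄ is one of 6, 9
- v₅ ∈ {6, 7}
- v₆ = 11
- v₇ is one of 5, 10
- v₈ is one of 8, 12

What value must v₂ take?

v₆ has just one choice, so v₆ = 11. Eliminate 11 elsewhere: v₂.
The 7 still-open variables draw from only 7 values {5, 6, 7, 8, 9, 10, 12}, so each is used; only v₅ can be 7, hence v₅ = 7.
The 6 still-open variables draw from only 6 values {5, 6, 8, 9, 10, 12}, so each is used; only v₇ can be 10, hence v₇ = 10.
v₁ and v₈ between them cover only {8, 12} — a naked pair. Remove those values from v₂, v₃.
So v₂ = 5.

5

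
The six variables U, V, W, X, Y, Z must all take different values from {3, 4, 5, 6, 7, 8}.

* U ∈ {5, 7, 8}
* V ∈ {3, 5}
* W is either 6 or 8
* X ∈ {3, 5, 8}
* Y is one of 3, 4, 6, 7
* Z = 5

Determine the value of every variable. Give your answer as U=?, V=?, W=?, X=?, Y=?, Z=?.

Z's domain is down to {5}, so Z = 5. Strike 5 from U, V, X.
V has just one choice, so V = 3. Strike 3 from X, Y.
X must be 8 (only option left). Eliminate 8 elsewhere: U, W.
U's domain is down to {7}, so U = 7. Strike 7 from Y.
W must be 6 (only option left). Strike 6 from Y.
That leaves Y = 4.

U=7, V=3, W=6, X=8, Y=4, Z=5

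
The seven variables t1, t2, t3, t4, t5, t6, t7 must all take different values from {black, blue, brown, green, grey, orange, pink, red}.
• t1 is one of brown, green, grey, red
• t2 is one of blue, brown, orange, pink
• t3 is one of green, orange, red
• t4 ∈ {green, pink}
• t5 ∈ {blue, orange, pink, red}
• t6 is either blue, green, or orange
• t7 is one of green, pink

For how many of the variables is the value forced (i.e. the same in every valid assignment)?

The 7 variables together cover exactly {blue, brown, green, grey, orange, pink, red} — 7 values for 7 variables — and grey appears only in t1's list, so t1 = grey.
Among the 6 still-open variables, brown fits only t2 (and all 6 values in {blue, brown, green, orange, pink, red} must be used), so t2 = brown.
The 2 variables t4 and t7 are confined to {green, pink}, which locks those values in; drop them from t3, t5, t6.
Determined: t1=grey, t2=brown. The other variables each still have more than one consistent value. That makes 2.

2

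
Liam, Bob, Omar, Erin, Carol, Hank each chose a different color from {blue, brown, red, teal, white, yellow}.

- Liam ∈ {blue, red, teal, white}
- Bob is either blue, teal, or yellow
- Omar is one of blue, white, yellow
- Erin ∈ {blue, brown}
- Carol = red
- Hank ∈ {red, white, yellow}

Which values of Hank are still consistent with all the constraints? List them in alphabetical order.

white, yellow

Carol has just one choice, so Carol = red. So Liam, Hank can't be red.
The 5 still-open variables together cover exactly {blue, brown, teal, white, yellow} — 5 values for 5 variables — and brown appears only in Erin's list, so Erin = brown.
No further eliminations apply; Hank can still be any of white, yellow.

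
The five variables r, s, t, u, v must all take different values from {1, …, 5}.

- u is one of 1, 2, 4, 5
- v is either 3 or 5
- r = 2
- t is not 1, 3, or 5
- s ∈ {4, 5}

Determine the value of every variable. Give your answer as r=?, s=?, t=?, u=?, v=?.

r=2, s=5, t=4, u=1, v=3

r has just one choice, so r = 2. So t, u can't be 2.
t has just one choice, so t = 4. Strike 4 from s, u.
That leaves s = 5. So u, v can't be 5.
That leaves u = 1.
v must be 3 (only option left).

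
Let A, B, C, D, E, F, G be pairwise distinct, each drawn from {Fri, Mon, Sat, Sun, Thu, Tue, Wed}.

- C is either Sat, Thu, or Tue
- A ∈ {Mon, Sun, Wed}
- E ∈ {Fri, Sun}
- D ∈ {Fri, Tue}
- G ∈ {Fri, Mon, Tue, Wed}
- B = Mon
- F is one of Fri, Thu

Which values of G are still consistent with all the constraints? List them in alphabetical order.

B's domain is down to {Mon}, so B = Mon. Strike Mon from A, G.
The 6 still-open variables together cover exactly {Fri, Sat, Sun, Thu, Tue, Wed} — 6 values for 6 variables — and Sat appears only in C's list, so C = Sat.
Among the 5 still-open variables, Thu fits only F (and all 5 values in {Fri, Sun, Thu, Tue, Wed} must be used), so F = Thu.
No further eliminations apply; G can still be any of Fri, Tue, Wed.

Fri, Tue, Wed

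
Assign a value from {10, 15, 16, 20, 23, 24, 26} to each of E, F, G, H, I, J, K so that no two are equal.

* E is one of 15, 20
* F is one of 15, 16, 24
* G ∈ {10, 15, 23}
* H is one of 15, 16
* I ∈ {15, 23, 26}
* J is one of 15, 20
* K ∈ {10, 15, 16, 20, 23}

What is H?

16

The 7 variables draw from only 7 values {10, 15, 16, 20, 23, 24, 26}, so each is used; only F can be 24, hence F = 24.
Among the 6 still-open variables, 26 fits only I (and all 6 values in {10, 15, 16, 20, 23, 26} must be used), so I = 26.
The 2 variables E and J are confined to {15, 20}, which locks those values in; drop them from G, H, K.
So H = 16.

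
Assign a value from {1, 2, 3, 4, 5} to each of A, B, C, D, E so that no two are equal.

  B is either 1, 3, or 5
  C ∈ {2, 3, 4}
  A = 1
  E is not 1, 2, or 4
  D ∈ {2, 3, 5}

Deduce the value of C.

A has just one choice, so A = 1. Eliminate 1 elsewhere: B.
The 4 still-open variables together cover exactly {2, 3, 4, 5} — 4 values for 4 variables — and 4 appears only in C's list, so C = 4.

4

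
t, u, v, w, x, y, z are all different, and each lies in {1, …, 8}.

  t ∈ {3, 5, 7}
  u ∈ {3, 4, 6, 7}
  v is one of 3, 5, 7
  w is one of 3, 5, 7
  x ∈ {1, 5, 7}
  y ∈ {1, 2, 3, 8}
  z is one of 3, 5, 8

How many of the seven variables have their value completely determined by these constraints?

t, v, w share exactly the 3 values {3, 5, 7}; by pigeonhole those values go to them, so strike 3, 5, 7 from u, x, y, z.
x must be 1 (only option left). Eliminate 1 elsewhere: y.
z must be 8 (only option left). Strike 8 from y.
y's domain is down to {2}, so y = 2.
Determined: x=1, y=2, z=8. The other variables each still have more than one consistent value. That makes 3.

3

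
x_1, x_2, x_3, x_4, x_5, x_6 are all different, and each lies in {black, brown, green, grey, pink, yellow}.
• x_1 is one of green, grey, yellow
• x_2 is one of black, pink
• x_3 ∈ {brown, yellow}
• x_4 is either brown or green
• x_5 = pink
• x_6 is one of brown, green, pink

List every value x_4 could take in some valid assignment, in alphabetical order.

brown, green

x_5 must be pink (only option left). So x_2, x_6 can't be pink.
That leaves x_2 = black.
Among the 4 still-open variables, grey fits only x_1 (and all 4 values in {brown, green, grey, yellow} must be used), so x_1 = grey.
Among the 3 still-open variables, yellow fits only x_3 (and all 3 values in {brown, green, yellow} must be used), so x_3 = yellow.
No further eliminations apply; x_4 can still be any of brown, green.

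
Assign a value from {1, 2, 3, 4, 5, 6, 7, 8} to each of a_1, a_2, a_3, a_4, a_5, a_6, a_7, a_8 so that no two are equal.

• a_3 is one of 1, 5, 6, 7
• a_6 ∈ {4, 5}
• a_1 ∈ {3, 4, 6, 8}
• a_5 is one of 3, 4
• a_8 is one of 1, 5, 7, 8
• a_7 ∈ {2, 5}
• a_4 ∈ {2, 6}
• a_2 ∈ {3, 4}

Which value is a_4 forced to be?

6

The 2 variables a_2 and a_5 are confined to {3, 4}, which locks those values in; drop them from a_1, a_6.
That leaves a_6 = 5. Strike 5 from a_3, a_7, a_8.
a_7 has just one choice, so a_7 = 2. Remove 2 from a_4.
So a_4 = 6.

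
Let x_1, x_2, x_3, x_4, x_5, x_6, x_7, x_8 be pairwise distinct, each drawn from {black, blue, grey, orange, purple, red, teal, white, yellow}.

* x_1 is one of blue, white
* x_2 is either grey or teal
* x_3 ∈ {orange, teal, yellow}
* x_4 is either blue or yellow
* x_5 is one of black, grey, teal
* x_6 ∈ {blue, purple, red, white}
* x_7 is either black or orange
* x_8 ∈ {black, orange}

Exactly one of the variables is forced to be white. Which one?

x_1

x_7 and x_8 share exactly the 2 values {black, orange}; by pigeonhole those values go to them, so strike black, orange from x_3, x_5.
x_2 and x_5 share exactly the 2 values {grey, teal}; by pigeonhole those values go to them, so strike grey, teal from x_3.
x_3 has just one choice, so x_3 = yellow. Strike yellow from x_4.
x_4 has just one choice, so x_4 = blue. So x_1, x_6 can't be blue.
So white goes to x_1.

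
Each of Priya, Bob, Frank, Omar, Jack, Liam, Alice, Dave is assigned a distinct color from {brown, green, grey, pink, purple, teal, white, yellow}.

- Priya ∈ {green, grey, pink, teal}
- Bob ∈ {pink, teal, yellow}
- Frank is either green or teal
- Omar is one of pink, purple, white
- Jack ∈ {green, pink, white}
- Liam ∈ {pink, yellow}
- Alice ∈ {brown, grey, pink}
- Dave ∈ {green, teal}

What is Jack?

white

The 8 variables draw from only 8 values {brown, green, grey, pink, purple, teal, white, yellow}, so each is used; only Alice can be brown, hence Alice = brown.
The 7 still-open variables together cover exactly {green, grey, pink, purple, teal, white, yellow} — 7 values for 7 variables — and grey appears only in Priya's list, so Priya = grey.
Among the 6 still-open variables, purple fits only Omar (and all 6 values in {green, pink, purple, teal, white, yellow} must be used), so Omar = purple.
The 5 still-open variables draw from only 5 values {green, pink, teal, white, yellow}, so each is used; only Jack can be white, hence Jack = white.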